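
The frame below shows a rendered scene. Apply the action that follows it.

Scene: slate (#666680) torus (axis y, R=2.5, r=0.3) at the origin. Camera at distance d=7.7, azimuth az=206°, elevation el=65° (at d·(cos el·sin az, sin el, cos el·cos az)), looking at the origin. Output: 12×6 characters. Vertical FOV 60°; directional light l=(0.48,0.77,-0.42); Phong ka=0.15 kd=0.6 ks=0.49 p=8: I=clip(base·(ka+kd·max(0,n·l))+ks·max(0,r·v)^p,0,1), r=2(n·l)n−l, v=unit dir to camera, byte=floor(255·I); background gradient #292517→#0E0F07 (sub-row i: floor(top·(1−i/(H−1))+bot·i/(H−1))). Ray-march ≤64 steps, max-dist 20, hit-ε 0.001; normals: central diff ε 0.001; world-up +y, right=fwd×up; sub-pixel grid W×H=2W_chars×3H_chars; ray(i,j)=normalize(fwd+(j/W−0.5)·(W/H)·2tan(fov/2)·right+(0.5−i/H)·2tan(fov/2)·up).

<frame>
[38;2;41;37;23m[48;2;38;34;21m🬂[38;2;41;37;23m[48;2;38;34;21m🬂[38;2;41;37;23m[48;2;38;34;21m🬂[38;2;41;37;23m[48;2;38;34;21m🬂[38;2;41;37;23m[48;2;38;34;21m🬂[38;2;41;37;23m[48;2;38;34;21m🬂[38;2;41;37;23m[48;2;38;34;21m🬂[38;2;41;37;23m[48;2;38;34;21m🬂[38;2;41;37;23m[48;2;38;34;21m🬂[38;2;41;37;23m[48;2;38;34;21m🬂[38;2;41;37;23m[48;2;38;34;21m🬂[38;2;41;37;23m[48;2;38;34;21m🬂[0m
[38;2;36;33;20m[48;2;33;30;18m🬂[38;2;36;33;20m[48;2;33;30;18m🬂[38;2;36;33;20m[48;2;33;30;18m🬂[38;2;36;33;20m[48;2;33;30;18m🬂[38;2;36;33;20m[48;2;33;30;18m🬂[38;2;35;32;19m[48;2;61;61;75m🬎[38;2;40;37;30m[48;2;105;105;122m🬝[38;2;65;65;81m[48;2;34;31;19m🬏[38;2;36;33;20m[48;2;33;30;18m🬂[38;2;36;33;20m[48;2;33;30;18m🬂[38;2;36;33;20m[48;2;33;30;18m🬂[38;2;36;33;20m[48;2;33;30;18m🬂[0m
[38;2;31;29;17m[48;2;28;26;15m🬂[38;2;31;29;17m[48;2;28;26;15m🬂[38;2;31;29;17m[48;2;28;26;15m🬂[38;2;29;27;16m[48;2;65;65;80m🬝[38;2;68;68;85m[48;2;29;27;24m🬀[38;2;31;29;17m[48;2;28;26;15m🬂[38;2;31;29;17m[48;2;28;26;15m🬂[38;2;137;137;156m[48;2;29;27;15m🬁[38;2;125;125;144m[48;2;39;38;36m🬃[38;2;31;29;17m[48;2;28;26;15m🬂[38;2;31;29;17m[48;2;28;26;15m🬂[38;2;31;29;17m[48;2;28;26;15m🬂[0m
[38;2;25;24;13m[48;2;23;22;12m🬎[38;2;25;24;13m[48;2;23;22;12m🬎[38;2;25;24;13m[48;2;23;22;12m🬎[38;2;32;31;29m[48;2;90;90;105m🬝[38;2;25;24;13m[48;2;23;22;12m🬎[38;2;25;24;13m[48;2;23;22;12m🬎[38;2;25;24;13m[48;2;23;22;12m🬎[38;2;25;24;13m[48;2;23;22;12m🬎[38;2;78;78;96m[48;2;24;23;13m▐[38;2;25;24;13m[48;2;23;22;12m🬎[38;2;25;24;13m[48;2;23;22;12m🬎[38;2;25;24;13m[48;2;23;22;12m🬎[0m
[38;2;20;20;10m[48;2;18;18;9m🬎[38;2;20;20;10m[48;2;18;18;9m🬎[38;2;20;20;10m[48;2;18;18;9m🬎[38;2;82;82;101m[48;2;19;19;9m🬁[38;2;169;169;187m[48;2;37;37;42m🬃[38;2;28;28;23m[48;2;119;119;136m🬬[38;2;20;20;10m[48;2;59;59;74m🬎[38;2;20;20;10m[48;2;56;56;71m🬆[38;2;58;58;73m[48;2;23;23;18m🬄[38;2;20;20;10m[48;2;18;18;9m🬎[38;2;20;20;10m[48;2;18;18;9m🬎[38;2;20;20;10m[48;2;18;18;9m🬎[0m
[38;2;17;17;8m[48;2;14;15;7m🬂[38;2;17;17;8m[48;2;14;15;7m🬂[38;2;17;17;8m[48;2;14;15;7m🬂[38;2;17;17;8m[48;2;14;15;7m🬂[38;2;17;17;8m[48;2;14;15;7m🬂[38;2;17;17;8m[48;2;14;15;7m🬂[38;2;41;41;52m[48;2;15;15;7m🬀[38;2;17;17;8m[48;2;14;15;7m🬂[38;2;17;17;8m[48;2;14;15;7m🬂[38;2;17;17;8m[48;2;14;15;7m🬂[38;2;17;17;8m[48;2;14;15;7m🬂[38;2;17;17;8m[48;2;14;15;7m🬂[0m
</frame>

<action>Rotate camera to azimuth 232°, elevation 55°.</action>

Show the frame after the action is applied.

<frame>
[38;2;41;37;23m[48;2;38;34;21m🬂[38;2;41;37;23m[48;2;38;34;21m🬂[38;2;41;37;23m[48;2;38;34;21m🬂[38;2;41;37;23m[48;2;38;34;21m🬂[38;2;41;37;23m[48;2;38;34;21m🬂[38;2;41;37;23m[48;2;38;34;21m🬂[38;2;41;37;23m[48;2;38;34;21m🬂[38;2;41;37;23m[48;2;38;34;21m🬂[38;2;41;37;23m[48;2;38;34;21m🬂[38;2;41;37;23m[48;2;38;34;21m🬂[38;2;41;37;23m[48;2;38;34;21m🬂[38;2;41;37;23m[48;2;38;34;21m🬂[0m
[38;2;36;33;20m[48;2;33;30;18m🬂[38;2;36;33;20m[48;2;33;30;18m🬂[38;2;36;33;20m[48;2;33;30;18m🬂[38;2;36;33;20m[48;2;33;30;18m🬂[38;2;36;33;20m[48;2;33;30;18m🬂[38;2;36;33;20m[48;2;33;30;18m🬂[38;2;61;61;77m[48;2;34;31;19m🬏[38;2;36;33;20m[48;2;33;30;18m🬂[38;2;36;33;20m[48;2;33;30;18m🬂[38;2;36;33;20m[48;2;33;30;18m🬂[38;2;36;33;20m[48;2;33;30;18m🬂[38;2;36;33;20m[48;2;33;30;18m🬂[0m
[38;2;31;29;17m[48;2;28;26;15m🬂[38;2;31;29;17m[48;2;28;26;15m🬂[38;2;31;29;17m[48;2;28;26;15m🬂[38;2;29;27;16m[48;2;88;88;104m🬝[38;2;48;48;59m[48;2;25;24;16m🬅[38;2;15;15;19m[48;2;28;26;15m🬂[38;2;15;15;19m[48;2;28;26;15m🬂[38;2;89;89;105m[48;2;32;31;24m🬁[38;2;184;184;202m[48;2;37;36;34m🬃[38;2;31;29;17m[48;2;28;26;15m🬂[38;2;31;29;17m[48;2;28;26;15m🬂[38;2;31;29;17m[48;2;28;26;15m🬂[0m
[38;2;25;24;13m[48;2;23;22;12m🬎[38;2;25;24;13m[48;2;23;22;12m🬎[38;2;25;24;13m[48;2;23;22;12m🬎[38;2;31;31;29m[48;2;114;114;130m🬝[38;2;25;24;13m[48;2;23;22;12m🬎[38;2;25;24;13m[48;2;23;22;12m🬎[38;2;25;24;13m[48;2;23;22;12m🬎[38;2;25;24;13m[48;2;23;22;12m🬎[38;2;87;87;105m[48;2;24;23;13m▐[38;2;25;24;13m[48;2;23;22;12m🬎[38;2;25;24;13m[48;2;23;22;12m🬎[38;2;25;24;13m[48;2;23;22;12m🬎[0m
[38;2;20;20;10m[48;2;18;18;9m🬎[38;2;20;20;10m[48;2;18;18;9m🬎[38;2;20;20;10m[48;2;18;18;9m🬎[38;2;73;73;91m[48;2;19;19;9m🬁[38;2;68;68;84m[48;2;27;27;25m🬌[38;2;25;25;20m[48;2;72;72;86m🬎[38;2;20;20;10m[48;2;67;67;81m🬎[38;2;58;58;73m[48;2;19;19;13m🬚[38;2;74;74;92m[48;2;24;24;21m🬀[38;2;20;20;10m[48;2;18;18;9m🬎[38;2;20;20;10m[48;2;18;18;9m🬎[38;2;20;20;10m[48;2;18;18;9m🬎[0m
[38;2;17;17;8m[48;2;14;15;7m🬂[38;2;17;17;8m[48;2;14;15;7m🬂[38;2;17;17;8m[48;2;14;15;7m🬂[38;2;17;17;8m[48;2;14;15;7m🬂[38;2;17;17;8m[48;2;14;15;7m🬂[38;2;17;17;8m[48;2;14;15;7m🬂[38;2;17;17;8m[48;2;14;15;7m🬂[38;2;17;17;8m[48;2;14;15;7m🬂[38;2;17;17;8m[48;2;14;15;7m🬂[38;2;17;17;8m[48;2;14;15;7m🬂[38;2;17;17;8m[48;2;14;15;7m🬂[38;2;17;17;8m[48;2;14;15;7m🬂[0m
</frame>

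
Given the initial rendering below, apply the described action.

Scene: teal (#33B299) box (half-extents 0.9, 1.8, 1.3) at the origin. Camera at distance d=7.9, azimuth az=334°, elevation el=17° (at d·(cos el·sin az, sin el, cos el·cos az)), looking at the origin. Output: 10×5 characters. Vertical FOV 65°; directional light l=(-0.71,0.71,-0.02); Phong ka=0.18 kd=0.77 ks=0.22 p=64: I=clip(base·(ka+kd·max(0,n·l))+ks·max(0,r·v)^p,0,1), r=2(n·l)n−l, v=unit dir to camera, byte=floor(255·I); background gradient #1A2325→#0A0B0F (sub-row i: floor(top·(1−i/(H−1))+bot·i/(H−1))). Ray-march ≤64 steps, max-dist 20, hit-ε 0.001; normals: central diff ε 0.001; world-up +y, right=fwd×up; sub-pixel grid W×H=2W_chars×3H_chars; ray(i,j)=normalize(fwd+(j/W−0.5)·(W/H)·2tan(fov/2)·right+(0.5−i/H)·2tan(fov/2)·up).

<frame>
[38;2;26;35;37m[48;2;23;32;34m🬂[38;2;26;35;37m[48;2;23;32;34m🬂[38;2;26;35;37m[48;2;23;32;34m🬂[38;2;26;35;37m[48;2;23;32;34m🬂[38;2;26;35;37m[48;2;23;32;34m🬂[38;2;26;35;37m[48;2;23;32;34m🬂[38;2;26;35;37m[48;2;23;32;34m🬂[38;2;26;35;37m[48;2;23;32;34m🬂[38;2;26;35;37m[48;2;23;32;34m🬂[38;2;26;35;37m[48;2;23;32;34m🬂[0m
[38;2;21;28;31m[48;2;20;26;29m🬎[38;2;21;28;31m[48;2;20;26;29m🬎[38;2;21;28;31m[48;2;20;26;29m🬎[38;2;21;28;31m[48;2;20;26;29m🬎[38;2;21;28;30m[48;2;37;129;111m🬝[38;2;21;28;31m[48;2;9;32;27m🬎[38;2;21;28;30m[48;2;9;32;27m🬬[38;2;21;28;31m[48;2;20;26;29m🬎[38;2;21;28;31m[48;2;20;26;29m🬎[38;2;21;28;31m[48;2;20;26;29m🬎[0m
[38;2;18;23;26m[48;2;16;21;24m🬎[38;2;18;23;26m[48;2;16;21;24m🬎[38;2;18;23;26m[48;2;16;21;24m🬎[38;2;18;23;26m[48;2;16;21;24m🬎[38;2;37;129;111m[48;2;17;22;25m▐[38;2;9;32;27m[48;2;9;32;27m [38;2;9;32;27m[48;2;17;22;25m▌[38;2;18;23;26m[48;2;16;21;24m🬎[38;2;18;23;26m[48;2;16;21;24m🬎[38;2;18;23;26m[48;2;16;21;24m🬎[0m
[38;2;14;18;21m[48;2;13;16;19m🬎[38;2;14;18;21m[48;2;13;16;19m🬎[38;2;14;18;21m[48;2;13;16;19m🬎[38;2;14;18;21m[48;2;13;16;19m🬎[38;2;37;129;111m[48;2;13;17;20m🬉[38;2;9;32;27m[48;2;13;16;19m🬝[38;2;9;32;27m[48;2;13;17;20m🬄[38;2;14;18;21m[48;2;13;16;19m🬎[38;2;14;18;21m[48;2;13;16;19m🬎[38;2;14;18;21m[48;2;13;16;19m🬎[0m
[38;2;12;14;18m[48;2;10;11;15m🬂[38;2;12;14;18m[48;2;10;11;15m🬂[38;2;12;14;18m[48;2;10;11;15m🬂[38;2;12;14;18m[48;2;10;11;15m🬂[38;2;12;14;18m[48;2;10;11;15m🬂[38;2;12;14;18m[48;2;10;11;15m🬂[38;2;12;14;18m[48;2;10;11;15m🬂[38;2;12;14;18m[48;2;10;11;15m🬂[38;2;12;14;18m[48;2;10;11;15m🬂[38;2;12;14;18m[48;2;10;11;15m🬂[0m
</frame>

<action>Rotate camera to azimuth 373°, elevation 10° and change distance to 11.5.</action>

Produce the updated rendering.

<frame>
[38;2;26;35;37m[48;2;23;32;34m🬂[38;2;26;35;37m[48;2;23;32;34m🬂[38;2;26;35;37m[48;2;23;32;34m🬂[38;2;26;35;37m[48;2;23;32;34m🬂[38;2;26;35;37m[48;2;23;32;34m🬂[38;2;26;35;37m[48;2;23;32;34m🬂[38;2;26;35;37m[48;2;23;32;34m🬂[38;2;26;35;37m[48;2;23;32;34m🬂[38;2;26;35;37m[48;2;23;32;34m🬂[38;2;26;35;37m[48;2;23;32;34m🬂[0m
[38;2;21;28;31m[48;2;20;26;29m🬎[38;2;21;28;31m[48;2;20;26;29m🬎[38;2;21;28;31m[48;2;20;26;29m🬎[38;2;21;28;31m[48;2;20;26;29m🬎[38;2;21;28;31m[48;2;20;26;29m🬎[38;2;21;28;31m[48;2;20;26;29m🬎[38;2;21;28;31m[48;2;20;26;29m🬎[38;2;21;28;31m[48;2;20;26;29m🬎[38;2;21;28;31m[48;2;20;26;29m🬎[38;2;21;28;31m[48;2;20;26;29m🬎[0m
[38;2;18;23;26m[48;2;16;21;24m🬎[38;2;18;23;26m[48;2;16;21;24m🬎[38;2;18;23;26m[48;2;16;21;24m🬎[38;2;18;23;26m[48;2;16;21;24m🬎[38;2;9;32;27m[48;2;17;22;25m▐[38;2;9;32;27m[48;2;9;32;27m [38;2;18;23;26m[48;2;16;21;24m🬎[38;2;18;23;26m[48;2;16;21;24m🬎[38;2;18;23;26m[48;2;16;21;24m🬎[38;2;18;23;26m[48;2;16;21;24m🬎[0m
[38;2;14;18;21m[48;2;13;16;19m🬎[38;2;14;18;21m[48;2;13;16;19m🬎[38;2;14;18;21m[48;2;13;16;19m🬎[38;2;14;18;21m[48;2;13;16;19m🬎[38;2;9;32;27m[48;2;13;17;20m🬁[38;2;9;32;27m[48;2;13;16;20m🬂[38;2;14;18;21m[48;2;13;16;19m🬎[38;2;14;18;21m[48;2;13;16;19m🬎[38;2;14;18;21m[48;2;13;16;19m🬎[38;2;14;18;21m[48;2;13;16;19m🬎[0m
[38;2;12;14;18m[48;2;10;11;15m🬂[38;2;12;14;18m[48;2;10;11;15m🬂[38;2;12;14;18m[48;2;10;11;15m🬂[38;2;12;14;18m[48;2;10;11;15m🬂[38;2;12;14;18m[48;2;10;11;15m🬂[38;2;12;14;18m[48;2;10;11;15m🬂[38;2;12;14;18m[48;2;10;11;15m🬂[38;2;12;14;18m[48;2;10;11;15m🬂[38;2;12;14;18m[48;2;10;11;15m🬂[38;2;12;14;18m[48;2;10;11;15m🬂[0m
</frame>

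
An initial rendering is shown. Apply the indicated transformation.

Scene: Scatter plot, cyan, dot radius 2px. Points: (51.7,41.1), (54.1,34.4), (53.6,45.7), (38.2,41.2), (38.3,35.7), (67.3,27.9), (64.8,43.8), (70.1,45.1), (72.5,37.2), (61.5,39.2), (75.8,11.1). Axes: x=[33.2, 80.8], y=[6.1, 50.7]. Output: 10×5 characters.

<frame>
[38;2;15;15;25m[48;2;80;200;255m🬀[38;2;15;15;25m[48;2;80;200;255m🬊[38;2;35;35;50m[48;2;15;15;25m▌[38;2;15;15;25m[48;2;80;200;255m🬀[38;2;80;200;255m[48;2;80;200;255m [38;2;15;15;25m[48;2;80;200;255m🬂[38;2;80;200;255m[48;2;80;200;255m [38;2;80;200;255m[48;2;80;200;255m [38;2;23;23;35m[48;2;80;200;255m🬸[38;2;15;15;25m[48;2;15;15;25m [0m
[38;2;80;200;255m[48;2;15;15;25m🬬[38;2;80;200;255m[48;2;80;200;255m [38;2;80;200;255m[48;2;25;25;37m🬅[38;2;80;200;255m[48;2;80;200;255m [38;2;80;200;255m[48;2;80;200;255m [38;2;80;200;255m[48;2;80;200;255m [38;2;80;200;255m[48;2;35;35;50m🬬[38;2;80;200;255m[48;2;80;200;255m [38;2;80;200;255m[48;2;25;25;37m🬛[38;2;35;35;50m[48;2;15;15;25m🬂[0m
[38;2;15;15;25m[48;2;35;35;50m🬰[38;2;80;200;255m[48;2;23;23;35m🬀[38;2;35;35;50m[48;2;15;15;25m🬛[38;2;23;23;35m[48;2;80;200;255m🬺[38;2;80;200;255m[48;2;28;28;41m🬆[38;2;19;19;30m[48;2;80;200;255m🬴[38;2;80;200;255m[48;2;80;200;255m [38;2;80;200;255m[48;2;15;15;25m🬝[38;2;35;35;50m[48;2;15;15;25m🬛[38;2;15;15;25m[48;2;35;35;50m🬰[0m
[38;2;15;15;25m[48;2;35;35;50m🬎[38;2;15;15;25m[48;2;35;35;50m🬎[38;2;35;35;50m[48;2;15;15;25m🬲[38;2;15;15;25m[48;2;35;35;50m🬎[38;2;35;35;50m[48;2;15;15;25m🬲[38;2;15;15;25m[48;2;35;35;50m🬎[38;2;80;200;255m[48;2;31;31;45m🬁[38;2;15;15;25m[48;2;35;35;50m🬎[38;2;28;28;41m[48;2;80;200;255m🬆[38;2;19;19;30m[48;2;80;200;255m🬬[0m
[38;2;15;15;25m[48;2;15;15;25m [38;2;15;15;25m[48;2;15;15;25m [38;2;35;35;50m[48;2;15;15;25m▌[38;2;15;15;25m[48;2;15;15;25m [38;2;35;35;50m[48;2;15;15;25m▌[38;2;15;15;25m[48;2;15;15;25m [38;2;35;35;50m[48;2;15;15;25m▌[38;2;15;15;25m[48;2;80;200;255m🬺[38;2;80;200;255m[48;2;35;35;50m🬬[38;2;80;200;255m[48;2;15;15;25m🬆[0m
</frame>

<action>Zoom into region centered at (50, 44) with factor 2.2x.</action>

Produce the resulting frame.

<frame>
[38;2;15;15;25m[48;2;15;15;25m [38;2;15;15;25m[48;2;15;15;25m [38;2;35;35;50m[48;2;15;15;25m▌[38;2;15;15;25m[48;2;15;15;25m [38;2;35;35;50m[48;2;15;15;25m▌[38;2;15;15;25m[48;2;15;15;25m [38;2;35;35;50m[48;2;15;15;25m▌[38;2;15;15;25m[48;2;15;15;25m [38;2;35;35;50m[48;2;15;15;25m▌[38;2;15;15;25m[48;2;15;15;25m [0m
[38;2;35;35;50m[48;2;15;15;25m🬂[38;2;35;35;50m[48;2;15;15;25m🬂[38;2;35;35;50m[48;2;15;15;25m🬕[38;2;35;35;50m[48;2;15;15;25m🬂[38;2;35;35;50m[48;2;15;15;25m🬕[38;2;28;28;41m[48;2;80;200;255m🬆[38;2;80;200;255m[48;2;35;35;50m🬺[38;2;23;23;35m[48;2;80;200;255m🬬[38;2;35;35;50m[48;2;15;15;25m🬕[38;2;35;35;50m[48;2;15;15;25m🬂[0m
[38;2;80;200;255m[48;2;15;15;25m🬺[38;2;23;23;35m[48;2;80;200;255m🬬[38;2;35;35;50m[48;2;15;15;25m🬛[38;2;15;15;25m[48;2;35;35;50m🬰[38;2;31;31;45m[48;2;80;200;255m🬝[38;2;25;25;37m[48;2;80;200;255m🬈[38;2;80;200;255m[48;2;28;28;41m🬆[38;2;15;15;25m[48;2;35;35;50m🬰[38;2;35;35;50m[48;2;15;15;25m🬛[38;2;23;23;35m[48;2;80;200;255m🬝[0m
[38;2;80;200;255m[48;2;15;15;25m🬴[38;2;15;15;25m[48;2;35;35;50m🬎[38;2;35;35;50m[48;2;15;15;25m🬲[38;2;15;15;25m[48;2;35;35;50m🬎[38;2;80;200;255m[48;2;35;35;50m🬊[38;2;80;200;255m[48;2;35;35;50m🬝[38;2;80;200;255m[48;2;25;25;37m🬟[38;2;15;15;25m[48;2;35;35;50m🬎[38;2;31;31;45m[48;2;80;200;255m🬴[38;2;80;200;255m[48;2;80;200;255m [0m
[38;2;80;200;255m[48;2;15;15;25m🬝[38;2;80;200;255m[48;2;15;15;25m🬀[38;2;35;35;50m[48;2;15;15;25m▌[38;2;15;15;25m[48;2;15;15;25m [38;2;35;35;50m[48;2;15;15;25m▌[38;2;15;15;25m[48;2;80;200;255m🬴[38;2;80;200;255m[48;2;80;200;255m [38;2;80;200;255m[48;2;15;15;25m🬛[38;2;35;35;50m[48;2;15;15;25m▌[38;2;15;15;25m[48;2;80;200;255m🬺[0m
</frame>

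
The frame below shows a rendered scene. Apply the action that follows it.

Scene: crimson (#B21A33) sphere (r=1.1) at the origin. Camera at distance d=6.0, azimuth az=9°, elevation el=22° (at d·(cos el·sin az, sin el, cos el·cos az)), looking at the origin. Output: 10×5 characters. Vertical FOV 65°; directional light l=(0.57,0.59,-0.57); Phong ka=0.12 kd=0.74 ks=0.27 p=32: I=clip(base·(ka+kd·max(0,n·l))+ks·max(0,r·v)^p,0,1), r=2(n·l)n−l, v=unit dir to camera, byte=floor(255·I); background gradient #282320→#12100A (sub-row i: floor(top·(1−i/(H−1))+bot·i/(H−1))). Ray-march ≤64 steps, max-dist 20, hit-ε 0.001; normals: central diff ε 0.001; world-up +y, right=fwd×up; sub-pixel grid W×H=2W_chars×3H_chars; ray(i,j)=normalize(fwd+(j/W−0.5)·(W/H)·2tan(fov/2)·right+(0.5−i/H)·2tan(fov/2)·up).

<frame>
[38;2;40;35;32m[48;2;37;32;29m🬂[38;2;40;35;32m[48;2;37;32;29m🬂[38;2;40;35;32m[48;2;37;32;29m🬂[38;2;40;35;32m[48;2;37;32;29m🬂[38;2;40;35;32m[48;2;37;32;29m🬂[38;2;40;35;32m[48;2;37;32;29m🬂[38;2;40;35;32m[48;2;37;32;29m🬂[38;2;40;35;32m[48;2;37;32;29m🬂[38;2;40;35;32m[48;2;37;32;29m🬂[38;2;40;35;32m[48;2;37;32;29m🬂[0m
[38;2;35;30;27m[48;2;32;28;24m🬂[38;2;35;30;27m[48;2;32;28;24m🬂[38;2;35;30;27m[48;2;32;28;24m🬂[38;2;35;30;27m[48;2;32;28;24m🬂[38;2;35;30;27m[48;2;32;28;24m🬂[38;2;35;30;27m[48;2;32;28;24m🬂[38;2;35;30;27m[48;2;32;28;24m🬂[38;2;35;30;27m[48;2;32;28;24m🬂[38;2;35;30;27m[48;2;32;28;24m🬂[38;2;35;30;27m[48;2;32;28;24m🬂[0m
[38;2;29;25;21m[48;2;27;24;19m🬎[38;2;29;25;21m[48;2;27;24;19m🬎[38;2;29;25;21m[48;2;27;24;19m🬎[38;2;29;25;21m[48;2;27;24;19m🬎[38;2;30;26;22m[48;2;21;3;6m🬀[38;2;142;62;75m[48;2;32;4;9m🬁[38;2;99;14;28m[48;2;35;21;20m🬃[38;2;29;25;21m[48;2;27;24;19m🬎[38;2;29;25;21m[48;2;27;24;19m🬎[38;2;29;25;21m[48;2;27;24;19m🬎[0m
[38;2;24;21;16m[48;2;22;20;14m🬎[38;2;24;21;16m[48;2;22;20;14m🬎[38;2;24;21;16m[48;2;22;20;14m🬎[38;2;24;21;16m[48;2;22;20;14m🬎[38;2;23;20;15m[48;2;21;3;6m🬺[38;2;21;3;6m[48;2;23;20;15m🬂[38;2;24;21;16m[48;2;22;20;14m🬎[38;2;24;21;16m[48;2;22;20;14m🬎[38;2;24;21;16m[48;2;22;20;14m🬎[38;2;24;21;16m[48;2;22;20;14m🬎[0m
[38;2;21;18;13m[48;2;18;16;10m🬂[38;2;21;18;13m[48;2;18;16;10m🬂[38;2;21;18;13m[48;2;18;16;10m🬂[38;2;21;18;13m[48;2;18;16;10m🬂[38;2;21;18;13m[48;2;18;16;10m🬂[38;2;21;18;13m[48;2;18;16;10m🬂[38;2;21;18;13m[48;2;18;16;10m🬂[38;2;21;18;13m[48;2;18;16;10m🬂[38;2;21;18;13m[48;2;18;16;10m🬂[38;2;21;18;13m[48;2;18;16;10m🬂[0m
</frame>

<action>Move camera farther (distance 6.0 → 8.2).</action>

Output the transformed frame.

<frame>
[38;2;40;35;32m[48;2;37;32;29m🬂[38;2;40;35;32m[48;2;37;32;29m🬂[38;2;40;35;32m[48;2;37;32;29m🬂[38;2;40;35;32m[48;2;37;32;29m🬂[38;2;40;35;32m[48;2;37;32;29m🬂[38;2;40;35;32m[48;2;37;32;29m🬂[38;2;40;35;32m[48;2;37;32;29m🬂[38;2;40;35;32m[48;2;37;32;29m🬂[38;2;40;35;32m[48;2;37;32;29m🬂[38;2;40;35;32m[48;2;37;32;29m🬂[0m
[38;2;35;30;27m[48;2;32;28;24m🬂[38;2;35;30;27m[48;2;32;28;24m🬂[38;2;35;30;27m[48;2;32;28;24m🬂[38;2;35;30;27m[48;2;32;28;24m🬂[38;2;35;30;27m[48;2;32;28;24m🬂[38;2;35;30;27m[48;2;32;28;24m🬂[38;2;35;30;27m[48;2;32;28;24m🬂[38;2;35;30;27m[48;2;32;28;24m🬂[38;2;35;30;27m[48;2;32;28;24m🬂[38;2;35;30;27m[48;2;32;28;24m🬂[0m
[38;2;29;25;21m[48;2;27;24;19m🬎[38;2;29;25;21m[48;2;27;24;19m🬎[38;2;29;25;21m[48;2;27;24;19m🬎[38;2;29;25;21m[48;2;27;24;19m🬎[38;2;29;25;21m[48;2;21;3;6m🬕[38;2;84;12;24m[48;2;23;8;10m🬈[38;2;29;25;21m[48;2;27;24;19m🬎[38;2;29;25;21m[48;2;27;24;19m🬎[38;2;29;25;21m[48;2;27;24;19m🬎[38;2;29;25;21m[48;2;27;24;19m🬎[0m
[38;2;24;21;16m[48;2;22;20;14m🬎[38;2;24;21;16m[48;2;22;20;14m🬎[38;2;24;21;16m[48;2;22;20;14m🬎[38;2;24;21;16m[48;2;22;20;14m🬎[38;2;24;21;16m[48;2;22;20;14m🬎[38;2;21;3;6m[48;2;23;20;15m🬀[38;2;24;21;16m[48;2;22;20;14m🬎[38;2;24;21;16m[48;2;22;20;14m🬎[38;2;24;21;16m[48;2;22;20;14m🬎[38;2;24;21;16m[48;2;22;20;14m🬎[0m
[38;2;21;18;13m[48;2;18;16;10m🬂[38;2;21;18;13m[48;2;18;16;10m🬂[38;2;21;18;13m[48;2;18;16;10m🬂[38;2;21;18;13m[48;2;18;16;10m🬂[38;2;21;18;13m[48;2;18;16;10m🬂[38;2;21;18;13m[48;2;18;16;10m🬂[38;2;21;18;13m[48;2;18;16;10m🬂[38;2;21;18;13m[48;2;18;16;10m🬂[38;2;21;18;13m[48;2;18;16;10m🬂[38;2;21;18;13m[48;2;18;16;10m🬂[0m
</frame>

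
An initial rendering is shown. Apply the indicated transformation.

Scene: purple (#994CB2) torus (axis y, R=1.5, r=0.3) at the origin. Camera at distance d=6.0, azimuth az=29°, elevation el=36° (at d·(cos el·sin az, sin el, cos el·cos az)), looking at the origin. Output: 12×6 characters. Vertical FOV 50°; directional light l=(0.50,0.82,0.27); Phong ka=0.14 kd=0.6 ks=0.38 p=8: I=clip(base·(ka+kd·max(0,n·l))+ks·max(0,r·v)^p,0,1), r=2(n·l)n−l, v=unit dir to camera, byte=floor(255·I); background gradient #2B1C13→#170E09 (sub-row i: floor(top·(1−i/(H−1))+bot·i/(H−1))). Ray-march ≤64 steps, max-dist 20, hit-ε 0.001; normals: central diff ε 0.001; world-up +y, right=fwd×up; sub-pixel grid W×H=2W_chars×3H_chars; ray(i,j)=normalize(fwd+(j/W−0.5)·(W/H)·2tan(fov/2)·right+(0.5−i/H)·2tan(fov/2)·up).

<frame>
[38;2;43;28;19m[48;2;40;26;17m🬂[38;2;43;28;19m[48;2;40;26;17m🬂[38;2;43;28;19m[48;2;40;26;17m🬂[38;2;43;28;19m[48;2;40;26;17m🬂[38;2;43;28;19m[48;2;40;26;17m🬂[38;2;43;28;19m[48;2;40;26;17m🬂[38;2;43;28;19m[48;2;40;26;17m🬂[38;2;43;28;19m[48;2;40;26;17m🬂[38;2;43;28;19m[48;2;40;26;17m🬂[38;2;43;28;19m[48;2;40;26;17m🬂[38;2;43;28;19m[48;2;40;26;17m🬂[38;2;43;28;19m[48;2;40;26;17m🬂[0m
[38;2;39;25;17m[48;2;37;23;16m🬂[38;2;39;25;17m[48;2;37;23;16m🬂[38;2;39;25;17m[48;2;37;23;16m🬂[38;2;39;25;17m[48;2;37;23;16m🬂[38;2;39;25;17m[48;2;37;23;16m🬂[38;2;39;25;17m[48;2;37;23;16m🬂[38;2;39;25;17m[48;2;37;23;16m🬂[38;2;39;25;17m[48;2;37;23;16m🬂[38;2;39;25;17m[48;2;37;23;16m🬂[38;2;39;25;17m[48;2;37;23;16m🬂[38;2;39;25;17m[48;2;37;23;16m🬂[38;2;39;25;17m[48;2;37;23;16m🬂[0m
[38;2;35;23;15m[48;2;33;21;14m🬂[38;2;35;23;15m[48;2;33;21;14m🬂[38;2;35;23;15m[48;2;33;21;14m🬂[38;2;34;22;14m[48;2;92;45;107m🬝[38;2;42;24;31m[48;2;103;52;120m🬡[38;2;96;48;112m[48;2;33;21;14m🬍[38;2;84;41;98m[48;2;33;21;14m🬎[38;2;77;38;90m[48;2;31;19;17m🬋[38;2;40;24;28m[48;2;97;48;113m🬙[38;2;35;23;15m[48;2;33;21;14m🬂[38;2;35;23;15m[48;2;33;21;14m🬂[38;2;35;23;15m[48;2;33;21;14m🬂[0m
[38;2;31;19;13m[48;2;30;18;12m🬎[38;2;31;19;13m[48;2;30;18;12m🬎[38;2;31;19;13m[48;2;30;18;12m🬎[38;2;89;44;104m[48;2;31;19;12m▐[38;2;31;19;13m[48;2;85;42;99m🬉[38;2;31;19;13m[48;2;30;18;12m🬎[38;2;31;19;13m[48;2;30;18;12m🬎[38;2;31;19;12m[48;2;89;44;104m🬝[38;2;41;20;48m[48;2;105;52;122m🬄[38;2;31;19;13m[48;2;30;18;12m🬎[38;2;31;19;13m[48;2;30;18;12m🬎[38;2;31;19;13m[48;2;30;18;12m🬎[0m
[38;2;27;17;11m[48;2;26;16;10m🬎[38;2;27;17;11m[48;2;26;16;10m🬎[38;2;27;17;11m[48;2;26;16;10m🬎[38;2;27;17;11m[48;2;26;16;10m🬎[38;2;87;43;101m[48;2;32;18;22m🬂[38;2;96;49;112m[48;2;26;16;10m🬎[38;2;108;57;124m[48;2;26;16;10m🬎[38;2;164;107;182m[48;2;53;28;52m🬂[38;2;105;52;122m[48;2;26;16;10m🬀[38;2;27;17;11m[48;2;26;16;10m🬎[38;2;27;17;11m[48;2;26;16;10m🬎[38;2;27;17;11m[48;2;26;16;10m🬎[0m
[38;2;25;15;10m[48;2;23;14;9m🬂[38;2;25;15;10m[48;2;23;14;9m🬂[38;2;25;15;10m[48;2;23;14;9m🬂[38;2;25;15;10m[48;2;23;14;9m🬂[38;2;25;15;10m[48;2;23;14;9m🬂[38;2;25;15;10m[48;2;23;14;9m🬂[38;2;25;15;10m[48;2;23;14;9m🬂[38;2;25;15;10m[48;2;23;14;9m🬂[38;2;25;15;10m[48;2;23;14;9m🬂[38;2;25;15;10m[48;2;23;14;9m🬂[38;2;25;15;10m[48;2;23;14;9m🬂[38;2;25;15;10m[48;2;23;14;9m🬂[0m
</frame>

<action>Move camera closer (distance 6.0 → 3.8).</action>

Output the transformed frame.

<frame>
[38;2;43;28;19m[48;2;40;26;17m🬂[38;2;43;28;19m[48;2;40;26;17m🬂[38;2;43;28;19m[48;2;40;26;17m🬂[38;2;43;28;19m[48;2;40;26;17m🬂[38;2;43;28;19m[48;2;40;26;17m🬂[38;2;43;28;19m[48;2;40;26;17m🬂[38;2;43;28;19m[48;2;40;26;17m🬂[38;2;43;28;19m[48;2;40;26;17m🬂[38;2;43;28;19m[48;2;40;26;17m🬂[38;2;43;28;19m[48;2;40;26;17m🬂[38;2;43;28;19m[48;2;40;26;17m🬂[38;2;43;28;19m[48;2;40;26;17m🬂[0m
[38;2;39;25;17m[48;2;37;23;16m🬂[38;2;39;25;17m[48;2;37;23;16m🬂[38;2;39;25;17m[48;2;37;23;16m🬂[38;2;39;25;17m[48;2;37;23;16m🬂[38;2;38;24;16m[48;2;97;48;112m🬎[38;2;38;24;16m[48;2;125;69;143m🬎[38;2;38;24;16m[48;2;125;72;143m🬎[38;2;38;24;16m[48;2;102;50;118m🬎[38;2;93;46;108m[48;2;38;24;16m🬏[38;2;39;25;17m[48;2;37;23;16m🬂[38;2;39;25;17m[48;2;37;23;16m🬂[38;2;39;25;17m[48;2;37;23;16m🬂[0m
[38;2;35;23;15m[48;2;33;21;14m🬂[38;2;35;23;15m[48;2;33;21;14m🬂[38;2;43;25;33m[48;2;99;49;116m🬆[38;2;97;48;113m[48;2;39;19;46m🬝[38;2;120;67;138m[48;2;44;24;39m🬂[38;2;88;44;102m[48;2;33;21;14m🬂[38;2;72;36;84m[48;2;33;21;14m🬂[38;2;71;35;83m[48;2;30;18;16m🬂[38;2;83;41;96m[48;2;32;17;31m🬂[38;2;79;39;92m[48;2;32;19;25m🬪[38;2;93;46;108m[48;2;34;22;14m🬓[38;2;35;23;15m[48;2;33;21;14m🬂[0m
[38;2;31;19;13m[48;2;30;18;12m🬎[38;2;89;44;103m[48;2;31;19;12m▐[38;2;96;47;112m[48;2;84;41;98m▌[38;2;42;20;48m[48;2;30;18;12m🬀[38;2;31;19;13m[48;2;30;18;12m🬎[38;2;31;19;13m[48;2;30;18;12m🬎[38;2;31;19;13m[48;2;30;18;12m🬎[38;2;31;19;13m[48;2;30;18;12m🬎[38;2;31;19;13m[48;2;30;18;12m🬎[38;2;27;15;16m[48;2;54;27;63m▌[38;2;85;42;99m[48;2;104;51;121m🬄[38;2;31;19;13m[48;2;30;18;12m🬎[0m
[38;2;27;17;11m[48;2;26;16;10m🬎[38;2;77;38;90m[48;2;29;17;18m🬉[38;2;94;46;110m[48;2;79;39;92m🬬[38;2;28;18;11m[48;2;95;47;111m🬁[38;2;28;18;11m[48;2;87;43;101m🬂[38;2;27;17;11m[48;2;95;47;111m🬎[38;2;27;17;11m[48;2;93;46;109m🬎[38;2;34;20;24m[48;2;99;49;115m🬎[38;2;28;18;11m[48;2;101;53;117m🬂[38;2;91;45;105m[48;2;126;69;144m🬆[38;2;109;54;126m[48;2;76;38;89m🬝[38;2;27;17;11m[48;2;26;16;10m🬎[0m
[38;2;25;15;10m[48;2;23;14;9m🬂[38;2;25;15;10m[48;2;23;14;9m🬂[38;2;62;30;73m[48;2;25;14;16m🬂[38;2;85;42;99m[48;2;32;17;28m🬎[38;2;103;52;119m[48;2;70;35;82m🬎[38;2;126;72;143m[48;2;92;46;107m🬊[38;2;145;91;162m[48;2;90;45;105m🬎[38;2;170;115;187m[48;2;101;53;116m🬆[38;2;172;116;191m[48;2;87;43;102m🬂[38;2;103;52;120m[48;2;35;19;29m🬆[38;2;81;40;95m[48;2;23;14;9m🬀[38;2;25;15;10m[48;2;23;14;9m🬂[0m
</frame>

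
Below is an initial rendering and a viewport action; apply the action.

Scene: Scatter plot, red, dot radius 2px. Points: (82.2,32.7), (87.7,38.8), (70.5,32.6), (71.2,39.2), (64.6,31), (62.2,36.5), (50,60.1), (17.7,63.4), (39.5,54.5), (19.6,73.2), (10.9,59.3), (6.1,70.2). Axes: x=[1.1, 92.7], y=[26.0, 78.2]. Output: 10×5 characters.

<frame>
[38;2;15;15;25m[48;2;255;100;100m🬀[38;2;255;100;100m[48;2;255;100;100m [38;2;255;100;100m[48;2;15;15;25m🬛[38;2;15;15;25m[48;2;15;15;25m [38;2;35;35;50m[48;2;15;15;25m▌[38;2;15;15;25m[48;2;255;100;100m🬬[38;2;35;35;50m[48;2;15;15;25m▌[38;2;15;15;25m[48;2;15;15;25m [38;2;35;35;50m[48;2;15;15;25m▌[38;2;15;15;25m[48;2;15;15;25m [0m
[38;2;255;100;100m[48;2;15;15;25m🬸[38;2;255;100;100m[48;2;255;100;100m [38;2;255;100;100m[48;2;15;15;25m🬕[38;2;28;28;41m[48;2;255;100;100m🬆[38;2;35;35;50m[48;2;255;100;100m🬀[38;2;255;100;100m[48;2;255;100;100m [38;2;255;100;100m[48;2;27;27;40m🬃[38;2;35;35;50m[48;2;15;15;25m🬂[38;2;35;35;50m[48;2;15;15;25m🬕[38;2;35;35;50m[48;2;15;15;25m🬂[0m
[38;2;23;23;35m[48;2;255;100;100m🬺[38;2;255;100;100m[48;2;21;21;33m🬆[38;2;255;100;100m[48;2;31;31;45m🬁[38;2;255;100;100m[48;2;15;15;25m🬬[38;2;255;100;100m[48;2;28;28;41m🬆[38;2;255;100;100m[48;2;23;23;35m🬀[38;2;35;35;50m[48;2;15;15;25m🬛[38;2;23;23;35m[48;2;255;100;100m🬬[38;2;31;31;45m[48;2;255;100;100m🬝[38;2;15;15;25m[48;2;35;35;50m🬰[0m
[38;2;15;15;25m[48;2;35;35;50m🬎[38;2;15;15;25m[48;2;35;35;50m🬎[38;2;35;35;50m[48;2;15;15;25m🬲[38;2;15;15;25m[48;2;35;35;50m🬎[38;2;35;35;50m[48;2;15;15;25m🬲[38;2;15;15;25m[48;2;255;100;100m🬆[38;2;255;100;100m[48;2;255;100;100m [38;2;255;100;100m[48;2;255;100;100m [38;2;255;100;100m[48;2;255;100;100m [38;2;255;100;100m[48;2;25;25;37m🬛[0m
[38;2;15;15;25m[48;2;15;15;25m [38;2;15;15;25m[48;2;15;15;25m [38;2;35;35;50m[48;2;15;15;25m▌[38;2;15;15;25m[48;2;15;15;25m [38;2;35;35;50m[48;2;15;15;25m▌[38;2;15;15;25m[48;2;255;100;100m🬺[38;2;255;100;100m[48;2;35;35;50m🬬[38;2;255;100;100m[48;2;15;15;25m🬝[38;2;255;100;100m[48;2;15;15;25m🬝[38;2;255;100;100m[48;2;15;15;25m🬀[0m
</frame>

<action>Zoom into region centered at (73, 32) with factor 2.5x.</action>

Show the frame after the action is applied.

<frame>
[38;2;15;15;25m[48;2;15;15;25m [38;2;15;15;25m[48;2;255;100;100m🬆[38;2;23;23;35m[48;2;255;100;100m🬬[38;2;15;15;25m[48;2;255;100;100m🬆[38;2;255;100;100m[48;2;15;15;25m🬺[38;2;15;15;25m[48;2;255;100;100m🬬[38;2;35;35;50m[48;2;15;15;25m▌[38;2;15;15;25m[48;2;255;100;100m🬝[38;2;35;35;50m[48;2;255;100;100m🬀[38;2;15;15;25m[48;2;255;100;100m🬊[0m
[38;2;255;100;100m[48;2;19;19;30m🬁[38;2;255;100;100m[48;2;15;15;25m🬬[38;2;255;100;100m[48;2;25;25;37m🬥[38;2;255;100;100m[48;2;20;20;31m🬠[38;2;255;100;100m[48;2;15;15;25m🬴[38;2;35;35;50m[48;2;15;15;25m🬂[38;2;31;31;45m[48;2;255;100;100m🬝[38;2;255;100;100m[48;2;28;28;41m🬱[38;2;255;100;100m[48;2;28;28;41m🬊[38;2;255;100;100m[48;2;19;19;30m🬀[0m
[38;2;15;15;25m[48;2;35;35;50m🬰[38;2;19;19;30m[48;2;255;100;100m🬴[38;2;255;100;100m[48;2;255;100;100m [38;2;255;100;100m[48;2;15;15;25m🬝[38;2;255;100;100m[48;2;15;15;25m🬝[38;2;255;100;100m[48;2;23;23;35m🬀[38;2;255;100;100m[48;2;28;28;41m🬊[38;2;255;100;100m[48;2;15;15;25m🬝[38;2;255;100;100m[48;2;27;27;40m🬀[38;2;15;15;25m[48;2;35;35;50m🬰[0m
[38;2;15;15;25m[48;2;35;35;50m🬎[38;2;15;15;25m[48;2;35;35;50m🬎[38;2;255;100;100m[48;2;31;31;45m🬁[38;2;15;15;25m[48;2;35;35;50m🬎[38;2;35;35;50m[48;2;15;15;25m🬲[38;2;15;15;25m[48;2;35;35;50m🬎[38;2;35;35;50m[48;2;15;15;25m🬲[38;2;15;15;25m[48;2;35;35;50m🬎[38;2;35;35;50m[48;2;15;15;25m🬲[38;2;15;15;25m[48;2;35;35;50m🬎[0m
[38;2;15;15;25m[48;2;15;15;25m [38;2;15;15;25m[48;2;15;15;25m [38;2;35;35;50m[48;2;15;15;25m▌[38;2;15;15;25m[48;2;15;15;25m [38;2;35;35;50m[48;2;15;15;25m▌[38;2;15;15;25m[48;2;15;15;25m [38;2;35;35;50m[48;2;15;15;25m▌[38;2;15;15;25m[48;2;15;15;25m [38;2;35;35;50m[48;2;15;15;25m▌[38;2;15;15;25m[48;2;15;15;25m [0m
</frame>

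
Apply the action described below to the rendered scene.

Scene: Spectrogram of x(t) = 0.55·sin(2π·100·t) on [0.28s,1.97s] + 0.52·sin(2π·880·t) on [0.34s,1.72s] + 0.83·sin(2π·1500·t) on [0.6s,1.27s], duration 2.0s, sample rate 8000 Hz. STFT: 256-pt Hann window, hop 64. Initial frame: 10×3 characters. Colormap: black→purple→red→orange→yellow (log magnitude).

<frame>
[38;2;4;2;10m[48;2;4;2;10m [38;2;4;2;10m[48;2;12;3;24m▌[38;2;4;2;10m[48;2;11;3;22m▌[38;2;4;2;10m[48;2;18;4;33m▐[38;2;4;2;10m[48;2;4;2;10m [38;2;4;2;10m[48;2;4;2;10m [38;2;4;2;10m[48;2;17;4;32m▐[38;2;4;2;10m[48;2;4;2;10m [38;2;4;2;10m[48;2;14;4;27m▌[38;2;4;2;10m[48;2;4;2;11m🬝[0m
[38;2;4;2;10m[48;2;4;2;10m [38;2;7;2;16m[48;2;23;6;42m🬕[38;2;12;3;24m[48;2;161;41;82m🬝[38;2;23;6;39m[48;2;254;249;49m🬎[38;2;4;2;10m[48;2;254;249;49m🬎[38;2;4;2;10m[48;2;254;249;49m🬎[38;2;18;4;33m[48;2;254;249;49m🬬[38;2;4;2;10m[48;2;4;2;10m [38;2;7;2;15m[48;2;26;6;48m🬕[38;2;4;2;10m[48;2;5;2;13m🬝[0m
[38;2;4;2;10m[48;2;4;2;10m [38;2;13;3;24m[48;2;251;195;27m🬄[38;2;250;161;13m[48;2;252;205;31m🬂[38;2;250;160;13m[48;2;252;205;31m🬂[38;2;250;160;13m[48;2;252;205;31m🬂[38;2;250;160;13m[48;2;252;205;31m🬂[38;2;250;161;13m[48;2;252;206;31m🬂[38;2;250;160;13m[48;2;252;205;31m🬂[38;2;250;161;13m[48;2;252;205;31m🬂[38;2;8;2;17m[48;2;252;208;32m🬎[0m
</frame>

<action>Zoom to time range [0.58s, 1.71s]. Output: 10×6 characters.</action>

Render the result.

<frame>
[38;2;4;2;10m[48;2;14;4;27m▐[38;2;4;2;10m[48;2;4;2;10m [38;2;4;2;10m[48;2;4;2;10m [38;2;4;2;10m[48;2;4;2;10m [38;2;4;2;10m[48;2;4;2;10m [38;2;4;2;10m[48;2;4;2;10m [38;2;4;2;10m[48;2;15;4;29m▐[38;2;4;2;10m[48;2;4;2;10m [38;2;4;2;10m[48;2;4;2;10m [38;2;4;2;10m[48;2;4;2;10m [0m
[38;2;4;2;10m[48;2;17;4;32m▐[38;2;4;2;10m[48;2;4;2;10m [38;2;4;2;10m[48;2;4;2;10m [38;2;4;2;10m[48;2;4;2;10m [38;2;4;2;10m[48;2;4;2;10m [38;2;4;2;10m[48;2;4;2;10m [38;2;4;2;10m[48;2;18;4;34m▐[38;2;4;2;10m[48;2;4;2;10m [38;2;4;2;10m[48;2;4;2;10m [38;2;4;2;10m[48;2;4;2;10m [0m
[38;2;4;2;10m[48;2;26;6;48m▐[38;2;4;2;10m[48;2;4;2;10m [38;2;4;2;10m[48;2;4;2;10m [38;2;4;2;10m[48;2;4;2;10m [38;2;4;2;10m[48;2;4;2;10m [38;2;4;2;10m[48;2;4;2;10m [38;2;4;2;10m[48;2;28;6;51m▐[38;2;4;2;10m[48;2;4;2;10m [38;2;4;2;10m[48;2;4;2;10m [38;2;4;2;10m[48;2;4;2;10m [0m
[38;2;20;5;36m[48;2;241;193;52m🬊[38;2;5;2;12m[48;2;254;249;49m🬎[38;2;5;2;12m[48;2;254;249;49m🬎[38;2;5;2;12m[48;2;254;249;49m🬎[38;2;5;2;12m[48;2;254;249;49m🬎[38;2;5;2;12m[48;2;254;249;49m🬎[38;2;16;4;29m[48;2;238;173;48m🬨[38;2;4;2;10m[48;2;4;2;10m [38;2;4;2;10m[48;2;4;2;10m [38;2;4;2;10m[48;2;4;2;10m [0m
[38;2;47;12;49m[48;2;251;182;22m🬂[38;2;4;2;10m[48;2;251;181;22m🬂[38;2;4;2;11m[48;2;251;181;22m🬂[38;2;4;2;10m[48;2;251;181;22m🬂[38;2;4;2;11m[48;2;251;181;22m🬂[38;2;4;2;11m[48;2;251;181;22m🬂[38;2;53;13;48m[48;2;251;182;22m🬂[38;2;4;2;11m[48;2;251;181;22m🬂[38;2;4;2;11m[48;2;251;181;22m🬂[38;2;4;2;11m[48;2;251;181;22m🬂[0m
[38;2;16;4;31m[48;2;252;208;32m🬎[38;2;5;2;13m[48;2;252;208;32m🬎[38;2;5;2;13m[48;2;252;208;32m🬎[38;2;5;2;13m[48;2;252;208;32m🬎[38;2;5;2;13m[48;2;252;208;32m🬎[38;2;5;2;13m[48;2;252;208;32m🬎[38;2;17;4;32m[48;2;252;208;32m🬎[38;2;5;2;13m[48;2;252;208;32m🬎[38;2;5;2;13m[48;2;252;208;32m🬎[38;2;5;2;13m[48;2;252;208;32m🬎[0m
</frame>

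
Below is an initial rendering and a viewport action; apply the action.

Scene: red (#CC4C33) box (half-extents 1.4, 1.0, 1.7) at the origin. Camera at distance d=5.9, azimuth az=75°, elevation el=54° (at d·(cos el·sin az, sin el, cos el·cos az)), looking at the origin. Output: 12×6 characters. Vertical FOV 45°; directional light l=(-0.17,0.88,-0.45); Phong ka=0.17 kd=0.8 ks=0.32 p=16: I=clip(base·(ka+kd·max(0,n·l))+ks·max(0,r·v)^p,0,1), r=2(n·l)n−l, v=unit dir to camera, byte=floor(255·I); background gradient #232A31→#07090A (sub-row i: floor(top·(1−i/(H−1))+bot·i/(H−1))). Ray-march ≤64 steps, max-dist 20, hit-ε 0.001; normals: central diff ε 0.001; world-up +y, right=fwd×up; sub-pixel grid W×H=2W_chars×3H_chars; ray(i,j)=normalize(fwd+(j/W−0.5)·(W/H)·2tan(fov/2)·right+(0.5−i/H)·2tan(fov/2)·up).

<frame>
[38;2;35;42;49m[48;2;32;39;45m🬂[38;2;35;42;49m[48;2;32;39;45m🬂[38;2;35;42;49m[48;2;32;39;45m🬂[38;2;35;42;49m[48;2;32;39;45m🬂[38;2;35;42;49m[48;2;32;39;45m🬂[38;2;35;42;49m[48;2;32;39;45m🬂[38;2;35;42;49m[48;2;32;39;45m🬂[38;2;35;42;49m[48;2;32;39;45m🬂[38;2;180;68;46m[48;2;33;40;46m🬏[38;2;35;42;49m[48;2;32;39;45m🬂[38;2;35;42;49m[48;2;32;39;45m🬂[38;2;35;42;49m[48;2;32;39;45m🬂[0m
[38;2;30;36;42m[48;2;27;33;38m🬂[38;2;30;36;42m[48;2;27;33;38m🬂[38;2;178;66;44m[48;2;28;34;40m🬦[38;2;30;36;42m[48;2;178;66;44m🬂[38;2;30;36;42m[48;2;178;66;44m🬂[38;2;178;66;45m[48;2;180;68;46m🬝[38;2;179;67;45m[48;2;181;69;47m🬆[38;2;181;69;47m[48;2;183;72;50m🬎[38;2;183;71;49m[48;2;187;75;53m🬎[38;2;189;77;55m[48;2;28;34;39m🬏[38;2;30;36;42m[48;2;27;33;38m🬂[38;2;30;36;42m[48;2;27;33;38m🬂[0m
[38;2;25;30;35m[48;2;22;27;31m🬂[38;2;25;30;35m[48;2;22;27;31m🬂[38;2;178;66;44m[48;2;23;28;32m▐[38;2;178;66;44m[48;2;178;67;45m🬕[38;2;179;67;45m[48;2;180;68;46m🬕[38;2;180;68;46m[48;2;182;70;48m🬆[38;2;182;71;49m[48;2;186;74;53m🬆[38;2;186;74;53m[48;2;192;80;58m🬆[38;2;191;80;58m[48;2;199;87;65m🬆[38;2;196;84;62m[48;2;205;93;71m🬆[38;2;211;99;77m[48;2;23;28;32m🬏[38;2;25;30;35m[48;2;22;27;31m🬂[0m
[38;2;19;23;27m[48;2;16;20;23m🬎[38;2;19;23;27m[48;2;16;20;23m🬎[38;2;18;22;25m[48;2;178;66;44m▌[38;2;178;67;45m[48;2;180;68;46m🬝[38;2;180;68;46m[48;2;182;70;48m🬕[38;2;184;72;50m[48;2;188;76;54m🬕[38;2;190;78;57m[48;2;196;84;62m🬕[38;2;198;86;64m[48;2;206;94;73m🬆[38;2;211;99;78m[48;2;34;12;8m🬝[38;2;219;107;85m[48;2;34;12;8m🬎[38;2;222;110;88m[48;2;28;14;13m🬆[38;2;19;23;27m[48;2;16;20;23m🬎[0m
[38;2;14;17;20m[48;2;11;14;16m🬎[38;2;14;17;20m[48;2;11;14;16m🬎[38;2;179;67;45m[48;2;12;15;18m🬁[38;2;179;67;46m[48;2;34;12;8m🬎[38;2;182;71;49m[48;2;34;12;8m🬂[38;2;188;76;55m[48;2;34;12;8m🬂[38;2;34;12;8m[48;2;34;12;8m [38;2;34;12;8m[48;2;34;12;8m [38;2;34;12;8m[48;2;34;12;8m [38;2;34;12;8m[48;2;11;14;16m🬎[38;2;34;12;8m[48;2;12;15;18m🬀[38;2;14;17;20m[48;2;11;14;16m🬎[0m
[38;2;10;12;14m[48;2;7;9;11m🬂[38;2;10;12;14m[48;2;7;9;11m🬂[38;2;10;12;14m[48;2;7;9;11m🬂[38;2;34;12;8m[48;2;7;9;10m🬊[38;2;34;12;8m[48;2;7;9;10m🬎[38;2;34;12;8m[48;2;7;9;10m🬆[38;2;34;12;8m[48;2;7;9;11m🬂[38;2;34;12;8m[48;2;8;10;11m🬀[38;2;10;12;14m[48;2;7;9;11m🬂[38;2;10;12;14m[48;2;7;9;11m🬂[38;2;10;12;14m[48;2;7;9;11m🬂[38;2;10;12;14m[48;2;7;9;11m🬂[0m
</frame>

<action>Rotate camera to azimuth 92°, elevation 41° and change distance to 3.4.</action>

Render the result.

<frame>
[38;2;34;41;48m[48;2;178;66;44m🬆[38;2;178;66;44m[48;2;178;66;44m [38;2;178;66;44m[48;2;178;66;44m [38;2;178;66;44m[48;2;178;66;44m [38;2;178;66;44m[48;2;178;66;44m [38;2;178;66;44m[48;2;178;66;44m [38;2;178;66;44m[48;2;178;66;44m [38;2;178;66;44m[48;2;178;66;44m [38;2;178;66;44m[48;2;178;66;44m [38;2;178;66;44m[48;2;178;66;44m [38;2;178;66;44m[48;2;178;66;44m [38;2;178;66;44m[48;2;35;42;49m🬺[0m
[38;2;178;66;44m[48;2;178;66;44m [38;2;178;66;44m[48;2;178;66;44m [38;2;178;66;44m[48;2;178;66;44m [38;2;178;66;44m[48;2;178;66;44m [38;2;178;66;44m[48;2;178;66;44m [38;2;178;66;44m[48;2;178;66;44m [38;2;178;66;44m[48;2;178;66;44m [38;2;178;66;44m[48;2;178;66;44m [38;2;178;66;44m[48;2;178;66;44m [38;2;178;66;44m[48;2;178;66;44m [38;2;178;66;44m[48;2;178;66;44m [38;2;178;66;44m[48;2;178;66;45m🬝[0m
[38;2;178;66;44m[48;2;178;66;44m [38;2;178;66;44m[48;2;178;66;44m [38;2;178;66;44m[48;2;178;66;44m [38;2;178;66;44m[48;2;178;66;44m [38;2;178;66;44m[48;2;178;66;44m [38;2;178;66;44m[48;2;178;66;44m [38;2;178;66;44m[48;2;178;66;44m [38;2;178;66;44m[48;2;178;66;45m🬝[38;2;178;66;44m[48;2;178;67;45m🬎[38;2;178;66;44m[48;2;178;67;45m🬂[38;2;178;66;45m[48;2;179;68;46m🬎[38;2;179;67;45m[48;2;180;68;46m🬎[0m
[38;2;178;66;44m[48;2;34;12;8m🬎[38;2;178;66;44m[48;2;34;12;8m🬎[38;2;178;66;44m[48;2;34;12;8m🬎[38;2;178;66;44m[48;2;34;12;8m🬎[38;2;178;66;44m[48;2;178;66;44m [38;2;178;66;44m[48;2;178;66;45m🬝[38;2;178;66;44m[48;2;178;67;45m🬆[38;2;178;66;45m[48;2;179;67;46m🬎[38;2;179;67;45m[48;2;181;69;47m🬎[38;2;180;68;46m[48;2;182;71;49m🬎[38;2;181;69;47m[48;2;184;72;51m🬎[38;2;182;70;48m[48;2;185;73;51m🬆[0m
[38;2;34;12;8m[48;2;34;12;8m [38;2;34;12;8m[48;2;34;12;8m [38;2;34;12;8m[48;2;34;12;8m [38;2;34;12;8m[48;2;34;12;8m [38;2;34;12;8m[48;2;34;12;8m [38;2;34;12;8m[48;2;34;12;8m [38;2;34;12;8m[48;2;34;12;8m [38;2;34;12;8m[48;2;34;12;8m [38;2;34;12;8m[48;2;34;12;8m [38;2;34;12;8m[48;2;34;12;8m [38;2;34;12;8m[48;2;34;12;8m [38;2;34;12;8m[48;2;34;12;8m [0m
[38;2;34;12;8m[48;2;34;12;8m [38;2;34;12;8m[48;2;34;12;8m [38;2;34;12;8m[48;2;34;12;8m [38;2;34;12;8m[48;2;34;12;8m [38;2;34;12;8m[48;2;34;12;8m [38;2;34;12;8m[48;2;34;12;8m [38;2;34;12;8m[48;2;34;12;8m [38;2;34;12;8m[48;2;34;12;8m [38;2;34;12;8m[48;2;34;12;8m [38;2;34;12;8m[48;2;34;12;8m [38;2;34;12;8m[48;2;34;12;8m [38;2;34;12;8m[48;2;34;12;8m [0m
</frame>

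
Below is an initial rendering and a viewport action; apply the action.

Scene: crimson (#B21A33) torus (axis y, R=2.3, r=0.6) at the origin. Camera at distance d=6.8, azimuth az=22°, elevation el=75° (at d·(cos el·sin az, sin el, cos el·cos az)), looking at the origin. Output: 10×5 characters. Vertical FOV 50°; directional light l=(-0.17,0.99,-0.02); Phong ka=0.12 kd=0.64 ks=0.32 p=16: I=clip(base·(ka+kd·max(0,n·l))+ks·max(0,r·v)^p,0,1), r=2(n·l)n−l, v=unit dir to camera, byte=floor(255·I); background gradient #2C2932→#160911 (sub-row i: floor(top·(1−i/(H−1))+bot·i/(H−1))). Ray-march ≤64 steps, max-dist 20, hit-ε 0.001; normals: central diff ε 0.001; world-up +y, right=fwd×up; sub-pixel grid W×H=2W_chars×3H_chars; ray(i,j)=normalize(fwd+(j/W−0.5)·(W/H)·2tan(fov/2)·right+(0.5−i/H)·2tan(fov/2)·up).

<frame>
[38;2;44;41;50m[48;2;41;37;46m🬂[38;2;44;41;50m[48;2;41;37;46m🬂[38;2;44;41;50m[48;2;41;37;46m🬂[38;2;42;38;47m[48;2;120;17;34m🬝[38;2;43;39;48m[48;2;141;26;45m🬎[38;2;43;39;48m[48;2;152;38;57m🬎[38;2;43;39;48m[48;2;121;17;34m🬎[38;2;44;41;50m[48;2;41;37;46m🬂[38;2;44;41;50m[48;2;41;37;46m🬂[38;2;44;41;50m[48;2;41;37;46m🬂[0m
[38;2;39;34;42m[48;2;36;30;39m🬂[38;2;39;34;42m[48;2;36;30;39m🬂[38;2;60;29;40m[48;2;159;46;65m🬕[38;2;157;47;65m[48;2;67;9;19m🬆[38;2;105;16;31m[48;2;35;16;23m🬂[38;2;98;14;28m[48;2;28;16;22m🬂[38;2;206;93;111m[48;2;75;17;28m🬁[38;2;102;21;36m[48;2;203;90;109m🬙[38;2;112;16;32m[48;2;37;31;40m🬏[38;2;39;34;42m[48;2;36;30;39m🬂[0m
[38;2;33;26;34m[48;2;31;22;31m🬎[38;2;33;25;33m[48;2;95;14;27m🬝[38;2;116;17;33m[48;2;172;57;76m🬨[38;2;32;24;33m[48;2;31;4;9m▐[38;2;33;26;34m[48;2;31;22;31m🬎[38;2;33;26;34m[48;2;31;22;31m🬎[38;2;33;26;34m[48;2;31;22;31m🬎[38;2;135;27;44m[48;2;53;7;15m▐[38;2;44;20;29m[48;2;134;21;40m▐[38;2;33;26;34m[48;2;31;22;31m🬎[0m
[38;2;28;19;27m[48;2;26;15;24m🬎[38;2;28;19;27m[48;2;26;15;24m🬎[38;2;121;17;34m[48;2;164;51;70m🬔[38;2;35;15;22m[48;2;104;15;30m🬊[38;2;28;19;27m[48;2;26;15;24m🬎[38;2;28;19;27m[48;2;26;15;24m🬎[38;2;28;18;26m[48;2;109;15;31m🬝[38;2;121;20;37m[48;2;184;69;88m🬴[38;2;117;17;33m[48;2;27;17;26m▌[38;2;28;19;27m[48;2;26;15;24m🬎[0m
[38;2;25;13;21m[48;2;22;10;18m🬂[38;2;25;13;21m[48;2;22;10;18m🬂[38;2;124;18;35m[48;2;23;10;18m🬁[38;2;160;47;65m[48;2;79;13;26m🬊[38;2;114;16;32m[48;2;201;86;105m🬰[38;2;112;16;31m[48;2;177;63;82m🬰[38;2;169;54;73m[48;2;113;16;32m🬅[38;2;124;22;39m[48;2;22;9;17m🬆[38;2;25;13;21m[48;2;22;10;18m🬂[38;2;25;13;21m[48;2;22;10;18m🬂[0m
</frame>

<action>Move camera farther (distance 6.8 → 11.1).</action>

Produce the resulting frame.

<frame>
[38;2;44;41;50m[48;2;41;37;46m🬂[38;2;44;41;50m[48;2;41;37;46m🬂[38;2;44;41;50m[48;2;41;37;46m🬂[38;2;44;41;50m[48;2;41;37;46m🬂[38;2;44;41;50m[48;2;41;37;46m🬂[38;2;44;41;50m[48;2;41;37;46m🬂[38;2;44;41;50m[48;2;41;37;46m🬂[38;2;44;41;50m[48;2;41;37;46m🬂[38;2;44;41;50m[48;2;41;37;46m🬂[38;2;44;41;50m[48;2;41;37;46m🬂[0m
[38;2;39;34;42m[48;2;36;30;39m🬂[38;2;39;34;42m[48;2;36;30;39m🬂[38;2;39;34;42m[48;2;36;30;39m🬂[38;2;37;31;40m[48;2;125;18;35m🬝[38;2;48;27;36m[48;2;135;26;44m🬥[38;2;45;25;33m[48;2;120;19;35m🬒[38;2;52;29;39m[48;2;193;82;100m🬬[38;2;39;34;42m[48;2;36;30;39m🬂[38;2;39;34;42m[48;2;36;30;39m🬂[38;2;39;34;42m[48;2;36;30;39m🬂[0m
[38;2;33;26;34m[48;2;31;22;31m🬎[38;2;33;26;34m[48;2;31;22;31m🬎[38;2;33;26;34m[48;2;31;22;31m🬎[38;2;85;19;32m[48;2;136;30;48m🬧[38;2;38;5;11m[48;2;32;24;32m🬀[38;2;33;26;34m[48;2;31;22;31m🬎[38;2;212;97;116m[48;2;76;18;31m🬁[38;2;100;14;28m[48;2;33;25;33m🬓[38;2;33;26;34m[48;2;31;22;31m🬎[38;2;33;26;34m[48;2;31;22;31m🬎[0m
[38;2;28;19;27m[48;2;26;15;24m🬎[38;2;28;19;27m[48;2;26;15;24m🬎[38;2;28;19;27m[48;2;26;15;24m🬎[38;2;151;42;60m[48;2;39;14;24m🬉[38;2;29;12;18m[48;2;122;21;38m🬂[38;2;42;16;25m[48;2;132;27;44m🬆[38;2;176;61;80m[48;2;72;13;24m🬅[38;2;50;7;14m[48;2;27;17;25m🬀[38;2;28;19;27m[48;2;26;15;24m🬎[38;2;28;19;27m[48;2;26;15;24m🬎[0m
[38;2;25;13;21m[48;2;22;10;18m🬂[38;2;25;13;21m[48;2;22;10;18m🬂[38;2;25;13;21m[48;2;22;10;18m🬂[38;2;25;13;21m[48;2;22;10;18m🬂[38;2;25;13;21m[48;2;22;10;18m🬂[38;2;25;13;21m[48;2;22;10;18m🬂[38;2;25;13;21m[48;2;22;10;18m🬂[38;2;25;13;21m[48;2;22;10;18m🬂[38;2;25;13;21m[48;2;22;10;18m🬂[38;2;25;13;21m[48;2;22;10;18m🬂[0m
</frame>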